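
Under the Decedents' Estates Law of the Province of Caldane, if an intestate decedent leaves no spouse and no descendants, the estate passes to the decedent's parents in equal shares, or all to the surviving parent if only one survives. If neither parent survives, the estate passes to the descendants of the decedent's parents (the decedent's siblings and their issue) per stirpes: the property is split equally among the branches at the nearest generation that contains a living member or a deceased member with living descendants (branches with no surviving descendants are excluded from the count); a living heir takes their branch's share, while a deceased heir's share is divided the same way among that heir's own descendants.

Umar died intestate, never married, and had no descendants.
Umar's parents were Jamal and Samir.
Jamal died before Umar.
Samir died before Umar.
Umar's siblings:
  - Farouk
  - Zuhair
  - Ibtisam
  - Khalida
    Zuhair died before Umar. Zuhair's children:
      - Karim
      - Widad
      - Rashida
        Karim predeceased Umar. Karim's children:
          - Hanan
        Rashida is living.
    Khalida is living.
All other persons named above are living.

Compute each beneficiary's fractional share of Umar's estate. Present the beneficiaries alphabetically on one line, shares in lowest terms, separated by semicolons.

Farouk 1/4; Hanan 1/12; Ibtisam 1/4; Khalida 1/4; Rashida 1/12; Widad 1/12

Neither parent survives and there are no descendants, so the estate passes to Umar's siblings and their issue per stirpes.
The estate is divided into 4 equal shares of 1/4 among Farouk, Zuhair, Ibtisam, Khalida.
Farouk is living and takes 1/4.
Zuhair predeceased; the 1/4 allotted to Zuhair's branch passes to Zuhair's issue by representation.
The 1/4 is divided into 3 equal shares of 1/12 among Karim, Widad, Rashida.
Karim predeceased; the 1/12 allotted to Karim's branch passes to Karim's issue by representation.
Hanan is the sole taker at this level and receives the full 1/12.
Widad is living and takes 1/12.
Rashida is living and takes 1/12.
Ibtisam is living and takes 1/4.
Khalida is living and takes 1/4.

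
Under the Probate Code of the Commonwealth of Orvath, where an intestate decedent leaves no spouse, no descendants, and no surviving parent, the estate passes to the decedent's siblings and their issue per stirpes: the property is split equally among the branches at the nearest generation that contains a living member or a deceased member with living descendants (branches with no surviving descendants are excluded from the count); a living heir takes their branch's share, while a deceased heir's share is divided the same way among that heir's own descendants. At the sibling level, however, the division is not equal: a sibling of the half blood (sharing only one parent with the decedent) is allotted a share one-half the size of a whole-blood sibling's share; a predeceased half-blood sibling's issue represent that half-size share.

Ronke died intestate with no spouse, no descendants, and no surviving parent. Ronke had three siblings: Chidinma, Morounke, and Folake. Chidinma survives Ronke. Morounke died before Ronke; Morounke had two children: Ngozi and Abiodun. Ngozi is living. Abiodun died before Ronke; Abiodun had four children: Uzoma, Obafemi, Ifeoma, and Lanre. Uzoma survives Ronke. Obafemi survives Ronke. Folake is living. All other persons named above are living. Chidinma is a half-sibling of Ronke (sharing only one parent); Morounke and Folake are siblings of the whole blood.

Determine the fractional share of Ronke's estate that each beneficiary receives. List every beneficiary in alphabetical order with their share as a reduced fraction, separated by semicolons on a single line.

Chidinma 1/5; Folake 2/5; Ifeoma 1/20; Lanre 1/20; Ngozi 1/5; Obafemi 1/20; Uzoma 1/20

No spouse, descendants, or parent survives, so the estate passes to Ronke's siblings per stirpes.
Half-blood siblings count for one-half the weight of whole-blood siblings at the initial division.
Dividing 1 in proportion to weights (total weight 5/2): Chidinma (weight 1/2) → 1/5; Morounke (weight 1) → 2/5; Folake (weight 1) → 2/5.
Chidinma is living and takes 1/5.
Morounke predeceased; the 2/5 allotted to Morounke's branch passes to Morounke's issue by representation.
The 2/5 is divided into 2 equal shares of 1/5 among Ngozi, Abiodun.
Ngozi is living and takes 1/5.
Abiodun predeceased; the 1/5 allotted to Abiodun's branch passes to Abiodun's issue by representation.
The 1/5 is divided into 4 equal shares of 1/20 among Uzoma, Obafemi, Ifeoma, Lanre.
Uzoma is living and takes 1/20.
Obafemi is living and takes 1/20.
Ifeoma is living and takes 1/20.
Lanre is living and takes 1/20.
Folake is living and takes 2/5.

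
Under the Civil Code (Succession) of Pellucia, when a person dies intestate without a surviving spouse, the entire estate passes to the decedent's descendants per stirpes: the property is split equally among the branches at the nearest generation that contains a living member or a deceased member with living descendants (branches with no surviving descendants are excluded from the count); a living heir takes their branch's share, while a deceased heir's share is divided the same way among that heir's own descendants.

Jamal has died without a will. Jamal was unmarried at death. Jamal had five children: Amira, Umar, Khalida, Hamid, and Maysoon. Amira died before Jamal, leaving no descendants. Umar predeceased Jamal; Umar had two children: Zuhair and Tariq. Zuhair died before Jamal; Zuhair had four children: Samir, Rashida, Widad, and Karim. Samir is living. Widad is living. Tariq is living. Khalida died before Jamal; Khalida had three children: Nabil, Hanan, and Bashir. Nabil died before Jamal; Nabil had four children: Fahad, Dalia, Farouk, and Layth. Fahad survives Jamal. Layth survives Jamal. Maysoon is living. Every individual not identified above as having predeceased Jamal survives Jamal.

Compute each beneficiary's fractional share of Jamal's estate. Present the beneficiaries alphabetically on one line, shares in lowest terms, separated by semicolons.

There is no surviving spouse, so the entire estate passes to Jamal's descendants per stirpes.
Amira left no surviving issue, so that branch lapses and is disregarded.
The estate is divided into 4 equal shares of 1/4 among Umar, Khalida, Hamid, Maysoon.
Umar predeceased; the 1/4 allotted to Umar's branch passes to Umar's issue by representation.
The 1/4 is divided into 2 equal shares of 1/8 among Zuhair, Tariq.
Zuhair predeceased; the 1/8 allotted to Zuhair's branch passes to Zuhair's issue by representation.
The 1/8 is divided into 4 equal shares of 1/32 among Samir, Rashida, Widad, Karim.
Samir is living and takes 1/32.
Rashida is living and takes 1/32.
Widad is living and takes 1/32.
Karim is living and takes 1/32.
Tariq is living and takes 1/8.
Khalida predeceased; the 1/4 allotted to Khalida's branch passes to Khalida's issue by representation.
The 1/4 is divided into 3 equal shares of 1/12 among Nabil, Hanan, Bashir.
Nabil predeceased; the 1/12 allotted to Nabil's branch passes to Nabil's issue by representation.
The 1/12 is divided into 4 equal shares of 1/48 among Fahad, Dalia, Farouk, Layth.
Fahad is living and takes 1/48.
Dalia is living and takes 1/48.
Farouk is living and takes 1/48.
Layth is living and takes 1/48.
Hanan is living and takes 1/12.
Bashir is living and takes 1/12.
Hamid is living and takes 1/4.
Maysoon is living and takes 1/4.

Bashir 1/12; Dalia 1/48; Fahad 1/48; Farouk 1/48; Hamid 1/4; Hanan 1/12; Karim 1/32; Layth 1/48; Maysoon 1/4; Rashida 1/32; Samir 1/32; Tariq 1/8; Widad 1/32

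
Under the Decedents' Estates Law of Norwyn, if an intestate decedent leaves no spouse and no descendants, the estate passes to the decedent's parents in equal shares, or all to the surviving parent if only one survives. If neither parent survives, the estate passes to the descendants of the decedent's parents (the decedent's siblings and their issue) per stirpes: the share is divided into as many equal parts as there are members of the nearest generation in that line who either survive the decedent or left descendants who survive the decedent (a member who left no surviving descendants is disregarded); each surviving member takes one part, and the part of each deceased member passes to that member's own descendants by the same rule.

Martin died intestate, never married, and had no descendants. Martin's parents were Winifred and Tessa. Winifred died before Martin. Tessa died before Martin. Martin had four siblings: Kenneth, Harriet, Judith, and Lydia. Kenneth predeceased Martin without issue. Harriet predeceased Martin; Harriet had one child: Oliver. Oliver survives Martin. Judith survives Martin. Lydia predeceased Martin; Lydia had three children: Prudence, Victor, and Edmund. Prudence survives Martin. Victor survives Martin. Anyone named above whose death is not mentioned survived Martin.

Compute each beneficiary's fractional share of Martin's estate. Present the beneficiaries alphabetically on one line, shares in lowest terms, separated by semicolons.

Neither parent survives and there are no descendants, so the estate passes to Martin's siblings and their issue per stirpes.
Kenneth left no surviving issue, so that branch lapses and is disregarded.
The estate is divided into 3 equal shares of 1/3 among Harriet, Judith, Lydia.
Harriet predeceased; the 1/3 allotted to Harriet's branch passes to Harriet's issue by representation.
Oliver is the sole taker at this level and receives the full 1/3.
Judith is living and takes 1/3.
Lydia predeceased; the 1/3 allotted to Lydia's branch passes to Lydia's issue by representation.
The 1/3 is divided into 3 equal shares of 1/9 among Prudence, Victor, Edmund.
Prudence is living and takes 1/9.
Victor is living and takes 1/9.
Edmund is living and takes 1/9.

Edmund 1/9; Judith 1/3; Oliver 1/3; Prudence 1/9; Victor 1/9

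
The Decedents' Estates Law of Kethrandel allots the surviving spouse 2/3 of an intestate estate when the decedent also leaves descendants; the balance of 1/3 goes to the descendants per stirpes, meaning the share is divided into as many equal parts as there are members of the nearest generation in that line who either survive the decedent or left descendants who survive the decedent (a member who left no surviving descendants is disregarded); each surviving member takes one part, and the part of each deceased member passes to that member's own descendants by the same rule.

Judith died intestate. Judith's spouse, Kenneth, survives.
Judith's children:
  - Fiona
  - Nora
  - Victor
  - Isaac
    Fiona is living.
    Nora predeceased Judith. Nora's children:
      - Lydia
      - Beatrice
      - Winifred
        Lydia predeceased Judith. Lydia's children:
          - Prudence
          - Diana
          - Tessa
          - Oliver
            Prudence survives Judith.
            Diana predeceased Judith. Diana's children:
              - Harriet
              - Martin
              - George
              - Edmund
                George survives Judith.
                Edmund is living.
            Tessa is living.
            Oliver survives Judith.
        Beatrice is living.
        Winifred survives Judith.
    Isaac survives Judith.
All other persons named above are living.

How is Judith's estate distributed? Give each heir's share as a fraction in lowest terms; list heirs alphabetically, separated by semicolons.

Beatrice 1/36; Edmund 1/576; Fiona 1/12; George 1/576; Harriet 1/576; Isaac 1/12; Kenneth 2/3; Martin 1/576; Oliver 1/144; Prudence 1/144; Tessa 1/144; Victor 1/12; Winifred 1/36

Kenneth, as surviving spouse, takes 2/3.
The remaining 1/3 passes to Judith's descendants per stirpes.
The 1/3 is divided into 4 equal shares of 1/12 among Fiona, Nora, Victor, Isaac.
Fiona is living and takes 1/12.
Nora predeceased; the 1/12 allotted to Nora's branch passes to Nora's issue by representation.
The 1/12 is divided into 3 equal shares of 1/36 among Lydia, Beatrice, Winifred.
Lydia predeceased; the 1/36 allotted to Lydia's branch passes to Lydia's issue by representation.
The 1/36 is divided into 4 equal shares of 1/144 among Prudence, Diana, Tessa, Oliver.
Prudence is living and takes 1/144.
Diana predeceased; the 1/144 allotted to Diana's branch passes to Diana's issue by representation.
The 1/144 is divided into 4 equal shares of 1/576 among Harriet, Martin, George, Edmund.
Harriet is living and takes 1/576.
Martin is living and takes 1/576.
George is living and takes 1/576.
Edmund is living and takes 1/576.
Tessa is living and takes 1/144.
Oliver is living and takes 1/144.
Beatrice is living and takes 1/36.
Winifred is living and takes 1/36.
Victor is living and takes 1/12.
Isaac is living and takes 1/12.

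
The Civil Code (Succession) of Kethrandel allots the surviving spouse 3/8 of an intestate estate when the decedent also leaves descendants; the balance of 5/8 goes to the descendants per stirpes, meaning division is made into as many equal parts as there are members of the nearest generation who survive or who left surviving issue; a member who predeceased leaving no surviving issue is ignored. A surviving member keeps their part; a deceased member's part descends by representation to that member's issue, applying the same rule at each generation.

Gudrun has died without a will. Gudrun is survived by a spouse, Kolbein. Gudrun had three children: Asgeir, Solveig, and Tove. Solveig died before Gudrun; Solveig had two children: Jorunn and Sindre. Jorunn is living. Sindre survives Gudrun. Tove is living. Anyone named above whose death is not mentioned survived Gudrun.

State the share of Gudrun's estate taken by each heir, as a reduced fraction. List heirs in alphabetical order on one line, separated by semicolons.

Kolbein, as surviving spouse, takes 3/8.
The remaining 5/8 passes to Gudrun's descendants per stirpes.
The 5/8 is divided into 3 equal shares of 5/24 among Asgeir, Solveig, Tove.
Asgeir is living and takes 5/24.
Solveig predeceased; the 5/24 allotted to Solveig's branch passes to Solveig's issue by representation.
The 5/24 is divided into 2 equal shares of 5/48 among Jorunn, Sindre.
Jorunn is living and takes 5/48.
Sindre is living and takes 5/48.
Tove is living and takes 5/24.

Asgeir 5/24; Jorunn 5/48; Kolbein 3/8; Sindre 5/48; Tove 5/24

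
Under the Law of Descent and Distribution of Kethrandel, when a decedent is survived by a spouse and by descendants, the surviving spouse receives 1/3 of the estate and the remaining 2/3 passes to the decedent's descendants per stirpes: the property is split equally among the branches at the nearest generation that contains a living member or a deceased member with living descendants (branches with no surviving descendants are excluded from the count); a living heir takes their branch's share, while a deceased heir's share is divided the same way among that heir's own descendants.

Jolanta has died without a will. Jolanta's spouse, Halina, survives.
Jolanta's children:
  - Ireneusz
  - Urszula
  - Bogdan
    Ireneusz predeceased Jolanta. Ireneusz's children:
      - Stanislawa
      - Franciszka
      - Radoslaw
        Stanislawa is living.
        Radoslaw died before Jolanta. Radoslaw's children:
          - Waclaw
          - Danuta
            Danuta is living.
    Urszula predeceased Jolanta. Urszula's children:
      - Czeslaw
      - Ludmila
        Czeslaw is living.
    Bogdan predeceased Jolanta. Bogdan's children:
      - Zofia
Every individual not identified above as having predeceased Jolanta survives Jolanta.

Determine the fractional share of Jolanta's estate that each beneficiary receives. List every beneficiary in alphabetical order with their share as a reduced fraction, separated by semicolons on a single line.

Halina, as surviving spouse, takes 1/3.
The remaining 2/3 passes to Jolanta's descendants per stirpes.
The 2/3 is divided into 3 equal shares of 2/9 among Ireneusz, Urszula, Bogdan.
Ireneusz predeceased; the 2/9 allotted to Ireneusz's branch passes to Ireneusz's issue by representation.
The 2/9 is divided into 3 equal shares of 2/27 among Stanislawa, Franciszka, Radoslaw.
Stanislawa is living and takes 2/27.
Franciszka is living and takes 2/27.
Radoslaw predeceased; the 2/27 allotted to Radoslaw's branch passes to Radoslaw's issue by representation.
The 2/27 is divided into 2 equal shares of 1/27 among Waclaw, Danuta.
Waclaw is living and takes 1/27.
Danuta is living and takes 1/27.
Urszula predeceased; the 2/9 allotted to Urszula's branch passes to Urszula's issue by representation.
The 2/9 is divided into 2 equal shares of 1/9 among Czeslaw, Ludmila.
Czeslaw is living and takes 1/9.
Ludmila is living and takes 1/9.
Bogdan predeceased; the 2/9 allotted to Bogdan's branch passes to Bogdan's issue by representation.
Zofia is the sole taker at this level and receives the full 2/9.

Czeslaw 1/9; Danuta 1/27; Franciszka 2/27; Halina 1/3; Ludmila 1/9; Stanislawa 2/27; Waclaw 1/27; Zofia 2/9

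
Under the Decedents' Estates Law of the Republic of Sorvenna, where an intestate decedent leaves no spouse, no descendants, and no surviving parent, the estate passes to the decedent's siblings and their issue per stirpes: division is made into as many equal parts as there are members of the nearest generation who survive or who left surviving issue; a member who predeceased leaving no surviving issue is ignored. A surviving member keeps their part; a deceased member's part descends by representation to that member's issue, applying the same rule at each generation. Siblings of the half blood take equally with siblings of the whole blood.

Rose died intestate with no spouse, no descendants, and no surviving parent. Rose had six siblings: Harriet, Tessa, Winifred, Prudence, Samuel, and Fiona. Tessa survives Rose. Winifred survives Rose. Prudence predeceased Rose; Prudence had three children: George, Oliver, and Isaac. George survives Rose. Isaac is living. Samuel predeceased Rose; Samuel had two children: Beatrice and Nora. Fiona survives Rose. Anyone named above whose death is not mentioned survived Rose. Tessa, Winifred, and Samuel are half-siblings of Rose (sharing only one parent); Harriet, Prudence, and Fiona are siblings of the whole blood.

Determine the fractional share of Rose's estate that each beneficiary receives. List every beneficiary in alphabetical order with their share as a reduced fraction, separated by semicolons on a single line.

Beatrice 1/12; Fiona 1/6; George 1/18; Harriet 1/6; Isaac 1/18; Nora 1/12; Oliver 1/18; Tessa 1/6; Winifred 1/6

No spouse, descendants, or parent survives, so the estate passes to Rose's siblings per stirpes.
Half-blood and whole-blood siblings take equally under the stated rule.
The estate is divided into 6 equal shares of 1/6 among Harriet, Tessa, Winifred, Prudence, Samuel, Fiona.
Harriet is living and takes 1/6.
Tessa is living and takes 1/6.
Winifred is living and takes 1/6.
Prudence predeceased; the 1/6 allotted to Prudence's branch passes to Prudence's issue by representation.
The 1/6 is divided into 3 equal shares of 1/18 among George, Oliver, Isaac.
George is living and takes 1/18.
Oliver is living and takes 1/18.
Isaac is living and takes 1/18.
Samuel predeceased; the 1/6 allotted to Samuel's branch passes to Samuel's issue by representation.
The 1/6 is divided into 2 equal shares of 1/12 among Beatrice, Nora.
Beatrice is living and takes 1/12.
Nora is living and takes 1/12.
Fiona is living and takes 1/6.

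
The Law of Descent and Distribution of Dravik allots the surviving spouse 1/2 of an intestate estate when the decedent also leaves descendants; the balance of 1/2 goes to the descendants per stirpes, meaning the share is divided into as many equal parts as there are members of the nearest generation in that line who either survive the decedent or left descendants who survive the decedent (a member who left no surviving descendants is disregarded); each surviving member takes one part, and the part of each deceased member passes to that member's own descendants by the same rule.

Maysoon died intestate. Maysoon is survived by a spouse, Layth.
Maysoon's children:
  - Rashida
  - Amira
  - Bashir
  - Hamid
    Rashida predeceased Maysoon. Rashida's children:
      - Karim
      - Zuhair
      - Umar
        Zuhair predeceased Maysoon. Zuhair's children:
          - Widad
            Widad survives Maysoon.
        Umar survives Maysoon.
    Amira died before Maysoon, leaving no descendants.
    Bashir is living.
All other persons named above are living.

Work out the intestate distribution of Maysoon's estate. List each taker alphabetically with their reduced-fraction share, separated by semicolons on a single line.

Layth, as surviving spouse, takes 1/2.
The remaining 1/2 passes to Maysoon's descendants per stirpes.
Amira left no surviving issue, so that branch lapses and is disregarded.
The 1/2 is divided into 3 equal shares of 1/6 among Rashida, Bashir, Hamid.
Rashida predeceased; the 1/6 allotted to Rashida's branch passes to Rashida's issue by representation.
The 1/6 is divided into 3 equal shares of 1/18 among Karim, Zuhair, Umar.
Karim is living and takes 1/18.
Zuhair predeceased; the 1/18 allotted to Zuhair's branch passes to Zuhair's issue by representation.
Widad is the sole taker at this level and receives the full 1/18.
Umar is living and takes 1/18.
Bashir is living and takes 1/6.
Hamid is living and takes 1/6.

Bashir 1/6; Hamid 1/6; Karim 1/18; Layth 1/2; Umar 1/18; Widad 1/18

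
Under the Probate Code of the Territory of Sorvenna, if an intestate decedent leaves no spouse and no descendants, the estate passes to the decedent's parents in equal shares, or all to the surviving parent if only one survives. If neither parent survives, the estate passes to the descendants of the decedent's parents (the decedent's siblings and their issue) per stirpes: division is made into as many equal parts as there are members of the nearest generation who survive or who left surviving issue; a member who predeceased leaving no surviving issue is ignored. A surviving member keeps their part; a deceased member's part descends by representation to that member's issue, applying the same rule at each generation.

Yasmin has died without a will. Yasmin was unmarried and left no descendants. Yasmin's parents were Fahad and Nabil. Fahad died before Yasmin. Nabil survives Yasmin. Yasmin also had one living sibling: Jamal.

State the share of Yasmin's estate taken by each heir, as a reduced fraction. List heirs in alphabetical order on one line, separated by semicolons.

Only one parent, Nabil, survives, so Nabil takes the entire estate. The siblings take nothing because a surviving parent has priority.

Nabil 1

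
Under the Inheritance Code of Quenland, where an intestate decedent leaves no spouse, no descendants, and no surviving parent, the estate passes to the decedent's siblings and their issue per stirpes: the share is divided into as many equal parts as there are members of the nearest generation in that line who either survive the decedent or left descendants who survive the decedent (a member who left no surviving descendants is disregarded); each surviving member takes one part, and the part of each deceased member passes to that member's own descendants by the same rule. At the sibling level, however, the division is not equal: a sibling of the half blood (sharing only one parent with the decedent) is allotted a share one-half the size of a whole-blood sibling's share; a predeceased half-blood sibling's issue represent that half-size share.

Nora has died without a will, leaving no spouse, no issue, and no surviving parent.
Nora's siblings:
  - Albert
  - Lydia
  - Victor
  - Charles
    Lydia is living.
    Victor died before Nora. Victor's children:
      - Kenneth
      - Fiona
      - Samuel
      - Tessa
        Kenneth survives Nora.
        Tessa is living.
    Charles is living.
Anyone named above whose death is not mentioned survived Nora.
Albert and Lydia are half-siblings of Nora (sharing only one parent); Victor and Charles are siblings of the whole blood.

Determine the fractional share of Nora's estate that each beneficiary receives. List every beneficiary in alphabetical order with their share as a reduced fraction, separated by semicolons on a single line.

Albert 1/6; Charles 1/3; Fiona 1/12; Kenneth 1/12; Lydia 1/6; Samuel 1/12; Tessa 1/12

No spouse, descendants, or parent survives, so the estate passes to Nora's siblings per stirpes.
Half-blood siblings count for one-half the weight of whole-blood siblings at the initial division.
Dividing 1 in proportion to weights (total weight 3): Albert (weight 1/2) → 1/6; Lydia (weight 1/2) → 1/6; Victor (weight 1) → 1/3; Charles (weight 1) → 1/3.
Albert is living and takes 1/6.
Lydia is living and takes 1/6.
Victor predeceased; the 1/3 allotted to Victor's branch passes to Victor's issue by representation.
The 1/3 is divided into 4 equal shares of 1/12 among Kenneth, Fiona, Samuel, Tessa.
Kenneth is living and takes 1/12.
Fiona is living and takes 1/12.
Samuel is living and takes 1/12.
Tessa is living and takes 1/12.
Charles is living and takes 1/3.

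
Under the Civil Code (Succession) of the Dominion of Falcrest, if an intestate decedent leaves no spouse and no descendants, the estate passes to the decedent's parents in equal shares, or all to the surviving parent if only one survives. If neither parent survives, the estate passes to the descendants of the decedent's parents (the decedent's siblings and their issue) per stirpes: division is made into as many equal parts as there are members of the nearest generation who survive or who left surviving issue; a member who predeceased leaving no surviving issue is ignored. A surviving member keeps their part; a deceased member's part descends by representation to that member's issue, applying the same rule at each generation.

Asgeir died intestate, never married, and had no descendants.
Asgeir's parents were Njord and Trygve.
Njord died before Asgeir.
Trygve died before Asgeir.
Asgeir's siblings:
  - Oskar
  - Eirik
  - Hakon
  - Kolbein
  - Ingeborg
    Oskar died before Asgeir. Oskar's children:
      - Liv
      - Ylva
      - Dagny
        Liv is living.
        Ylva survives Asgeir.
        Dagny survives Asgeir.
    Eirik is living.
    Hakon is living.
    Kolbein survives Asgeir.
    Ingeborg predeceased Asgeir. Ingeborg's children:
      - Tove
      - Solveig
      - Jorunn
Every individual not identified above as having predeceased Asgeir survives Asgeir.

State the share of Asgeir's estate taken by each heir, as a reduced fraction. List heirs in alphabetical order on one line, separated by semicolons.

Dagny 1/15; Eirik 1/5; Hakon 1/5; Jorunn 1/15; Kolbein 1/5; Liv 1/15; Solveig 1/15; Tove 1/15; Ylva 1/15

Neither parent survives and there are no descendants, so the estate passes to Asgeir's siblings and their issue per stirpes.
The estate is divided into 5 equal shares of 1/5 among Oskar, Eirik, Hakon, Kolbein, Ingeborg.
Oskar predeceased; the 1/5 allotted to Oskar's branch passes to Oskar's issue by representation.
The 1/5 is divided into 3 equal shares of 1/15 among Liv, Ylva, Dagny.
Liv is living and takes 1/15.
Ylva is living and takes 1/15.
Dagny is living and takes 1/15.
Eirik is living and takes 1/5.
Hakon is living and takes 1/5.
Kolbein is living and takes 1/5.
Ingeborg predeceased; the 1/5 allotted to Ingeborg's branch passes to Ingeborg's issue by representation.
The 1/5 is divided into 3 equal shares of 1/15 among Tove, Solveig, Jorunn.
Tove is living and takes 1/15.
Solveig is living and takes 1/15.
Jorunn is living and takes 1/15.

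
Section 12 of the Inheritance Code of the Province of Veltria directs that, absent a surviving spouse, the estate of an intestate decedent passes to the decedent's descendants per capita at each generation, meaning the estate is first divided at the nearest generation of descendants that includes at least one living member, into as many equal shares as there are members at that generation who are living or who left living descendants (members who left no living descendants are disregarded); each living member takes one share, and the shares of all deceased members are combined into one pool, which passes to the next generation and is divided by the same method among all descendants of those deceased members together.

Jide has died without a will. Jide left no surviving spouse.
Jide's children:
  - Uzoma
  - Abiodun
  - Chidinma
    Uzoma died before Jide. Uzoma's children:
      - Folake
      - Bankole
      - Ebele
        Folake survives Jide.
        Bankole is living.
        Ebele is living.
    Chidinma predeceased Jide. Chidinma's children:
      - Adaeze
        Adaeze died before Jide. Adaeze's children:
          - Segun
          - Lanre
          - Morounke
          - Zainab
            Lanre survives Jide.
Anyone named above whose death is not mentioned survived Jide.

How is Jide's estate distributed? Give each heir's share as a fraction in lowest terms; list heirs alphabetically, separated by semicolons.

Abiodun 1/3; Bankole 1/6; Ebele 1/6; Folake 1/6; Lanre 1/24; Morounke 1/24; Segun 1/24; Zainab 1/24

There is no surviving spouse, so the entire estate passes to Jide's descendants per capita at each generation.
At generation 1 (Uzoma, Abiodun, Chidinma) there are 3 shares of (1)/3 = 1/3 each.
Living: Abiodun — each takes 1/3.
Deceased: Uzoma and Chidinma. Their combined 2/3 is pooled and carried to generation 2.
At generation 2 (Folake, Bankole, Ebele, Adaeze) there are 4 shares of (2/3)/4 = 1/6 each.
Living: Folake, Bankole, and Ebele — each takes 1/6.
Deceased: Adaeze. That 1/6 share is carried to generation 3.
At generation 3 (Segun, Lanre, Morounke, Zainab) there are 4 shares of (1/6)/4 = 1/24 each.
Living: Segun, Lanre, Morounke, and Zainab — each takes 1/24.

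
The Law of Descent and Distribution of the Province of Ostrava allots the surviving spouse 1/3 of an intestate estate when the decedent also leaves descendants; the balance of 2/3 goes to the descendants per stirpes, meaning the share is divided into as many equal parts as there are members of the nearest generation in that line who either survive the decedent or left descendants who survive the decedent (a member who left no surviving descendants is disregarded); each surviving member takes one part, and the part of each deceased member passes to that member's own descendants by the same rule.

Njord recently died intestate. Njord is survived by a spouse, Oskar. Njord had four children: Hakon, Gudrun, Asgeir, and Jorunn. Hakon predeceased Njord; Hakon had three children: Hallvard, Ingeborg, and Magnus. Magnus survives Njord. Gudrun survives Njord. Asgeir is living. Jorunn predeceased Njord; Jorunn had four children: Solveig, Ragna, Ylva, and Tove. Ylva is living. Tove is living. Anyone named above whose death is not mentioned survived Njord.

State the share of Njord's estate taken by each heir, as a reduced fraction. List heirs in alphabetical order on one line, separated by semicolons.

Asgeir 1/6; Gudrun 1/6; Hallvard 1/18; Ingeborg 1/18; Magnus 1/18; Oskar 1/3; Ragna 1/24; Solveig 1/24; Tove 1/24; Ylva 1/24

Oskar, as surviving spouse, takes 1/3.
The remaining 2/3 passes to Njord's descendants per stirpes.
The 2/3 is divided into 4 equal shares of 1/6 among Hakon, Gudrun, Asgeir, Jorunn.
Hakon predeceased; the 1/6 allotted to Hakon's branch passes to Hakon's issue by representation.
The 1/6 is divided into 3 equal shares of 1/18 among Hallvard, Ingeborg, Magnus.
Hallvard is living and takes 1/18.
Ingeborg is living and takes 1/18.
Magnus is living and takes 1/18.
Gudrun is living and takes 1/6.
Asgeir is living and takes 1/6.
Jorunn predeceased; the 1/6 allotted to Jorunn's branch passes to Jorunn's issue by representation.
The 1/6 is divided into 4 equal shares of 1/24 among Solveig, Ragna, Ylva, Tove.
Solveig is living and takes 1/24.
Ragna is living and takes 1/24.
Ylva is living and takes 1/24.
Tove is living and takes 1/24.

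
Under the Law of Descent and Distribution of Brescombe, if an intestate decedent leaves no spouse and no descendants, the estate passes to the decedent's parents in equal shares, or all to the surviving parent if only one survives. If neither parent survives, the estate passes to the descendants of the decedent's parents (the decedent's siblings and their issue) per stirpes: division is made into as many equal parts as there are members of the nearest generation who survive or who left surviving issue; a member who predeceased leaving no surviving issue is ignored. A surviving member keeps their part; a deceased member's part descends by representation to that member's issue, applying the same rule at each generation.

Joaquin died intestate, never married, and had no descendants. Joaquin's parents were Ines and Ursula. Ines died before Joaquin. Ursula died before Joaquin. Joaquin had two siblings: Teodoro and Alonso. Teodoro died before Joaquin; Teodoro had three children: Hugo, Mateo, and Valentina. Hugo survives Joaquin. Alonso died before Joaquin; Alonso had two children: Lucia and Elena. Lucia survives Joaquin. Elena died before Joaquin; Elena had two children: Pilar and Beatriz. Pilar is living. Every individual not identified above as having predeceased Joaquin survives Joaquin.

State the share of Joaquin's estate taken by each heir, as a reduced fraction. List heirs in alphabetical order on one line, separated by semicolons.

Neither parent survives and there are no descendants, so the estate passes to Joaquin's siblings and their issue per stirpes.
The estate is divided into 2 equal shares of 1/2 among Teodoro, Alonso.
Teodoro predeceased; the 1/2 allotted to Teodoro's branch passes to Teodoro's issue by representation.
The 1/2 is divided into 3 equal shares of 1/6 among Hugo, Mateo, Valentina.
Hugo is living and takes 1/6.
Mateo is living and takes 1/6.
Valentina is living and takes 1/6.
Alonso predeceased; the 1/2 allotted to Alonso's branch passes to Alonso's issue by representation.
The 1/2 is divided into 2 equal shares of 1/4 among Lucia, Elena.
Lucia is living and takes 1/4.
Elena predeceased; the 1/4 allotted to Elena's branch passes to Elena's issue by representation.
The 1/4 is divided into 2 equal shares of 1/8 among Pilar, Beatriz.
Pilar is living and takes 1/8.
Beatriz is living and takes 1/8.

Beatriz 1/8; Hugo 1/6; Lucia 1/4; Mateo 1/6; Pilar 1/8; Valentina 1/6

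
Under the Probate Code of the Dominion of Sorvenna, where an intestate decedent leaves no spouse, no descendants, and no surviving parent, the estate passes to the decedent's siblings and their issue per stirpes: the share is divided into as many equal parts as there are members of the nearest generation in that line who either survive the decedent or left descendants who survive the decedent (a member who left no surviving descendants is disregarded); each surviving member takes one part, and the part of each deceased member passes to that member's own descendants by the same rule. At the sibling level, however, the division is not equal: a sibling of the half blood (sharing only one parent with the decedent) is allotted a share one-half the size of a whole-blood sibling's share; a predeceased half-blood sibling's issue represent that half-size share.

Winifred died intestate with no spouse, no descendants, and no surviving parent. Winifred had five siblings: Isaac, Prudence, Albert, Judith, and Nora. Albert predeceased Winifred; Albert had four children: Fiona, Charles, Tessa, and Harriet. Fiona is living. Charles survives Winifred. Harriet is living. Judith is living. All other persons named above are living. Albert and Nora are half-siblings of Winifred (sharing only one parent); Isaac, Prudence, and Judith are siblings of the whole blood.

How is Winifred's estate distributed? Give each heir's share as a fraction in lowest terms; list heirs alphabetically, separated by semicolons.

No spouse, descendants, or parent survives, so the estate passes to Winifred's siblings per stirpes.
Half-blood siblings count for one-half the weight of whole-blood siblings at the initial division.
Dividing 1 in proportion to weights (total weight 4): Isaac (weight 1) → 1/4; Prudence (weight 1) → 1/4; Albert (weight 1/2) → 1/8; Judith (weight 1) → 1/4; Nora (weight 1/2) → 1/8.
Isaac is living and takes 1/4.
Prudence is living and takes 1/4.
Albert predeceased; the 1/8 allotted to Albert's branch passes to Albert's issue by representation.
The 1/8 is divided into 4 equal shares of 1/32 among Fiona, Charles, Tessa, Harriet.
Fiona is living and takes 1/32.
Charles is living and takes 1/32.
Tessa is living and takes 1/32.
Harriet is living and takes 1/32.
Judith is living and takes 1/4.
Nora is living and takes 1/8.

Charles 1/32; Fiona 1/32; Harriet 1/32; Isaac 1/4; Judith 1/4; Nora 1/8; Prudence 1/4; Tessa 1/32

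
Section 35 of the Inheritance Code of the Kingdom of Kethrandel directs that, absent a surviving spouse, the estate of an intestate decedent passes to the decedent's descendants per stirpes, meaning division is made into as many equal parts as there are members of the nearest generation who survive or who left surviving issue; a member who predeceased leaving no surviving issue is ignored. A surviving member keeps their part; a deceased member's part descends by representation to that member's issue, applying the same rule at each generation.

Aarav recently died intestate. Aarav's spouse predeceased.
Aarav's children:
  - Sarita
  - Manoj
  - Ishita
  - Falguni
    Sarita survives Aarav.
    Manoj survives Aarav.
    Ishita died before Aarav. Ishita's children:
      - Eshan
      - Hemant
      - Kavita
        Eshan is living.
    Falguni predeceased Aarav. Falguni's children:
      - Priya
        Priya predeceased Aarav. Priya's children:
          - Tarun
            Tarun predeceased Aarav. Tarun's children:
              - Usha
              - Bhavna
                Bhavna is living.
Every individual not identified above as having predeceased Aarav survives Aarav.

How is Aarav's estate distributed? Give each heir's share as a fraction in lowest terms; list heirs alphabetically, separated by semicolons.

There is no surviving spouse, so the entire estate passes to Aarav's descendants per stirpes.
The estate is divided into 4 equal shares of 1/4 among Sarita, Manoj, Ishita, Falguni.
Sarita is living and takes 1/4.
Manoj is living and takes 1/4.
Ishita predeceased; the 1/4 allotted to Ishita's branch passes to Ishita's issue by representation.
The 1/4 is divided into 3 equal shares of 1/12 among Eshan, Hemant, Kavita.
Eshan is living and takes 1/12.
Hemant is living and takes 1/12.
Kavita is living and takes 1/12.
Falguni predeceased; the 1/4 allotted to Falguni's branch passes to Falguni's issue by representation.
Priya's line is the sole branch at this level, so the full 1/4 passes to Priya's issue by representation.
Tarun's line is the sole branch at this level, so the full 1/4 passes to Tarun's issue by representation.
The 1/4 is divided into 2 equal shares of 1/8 among Usha, Bhavna.
Usha is living and takes 1/8.
Bhavna is living and takes 1/8.

Bhavna 1/8; Eshan 1/12; Hemant 1/12; Kavita 1/12; Manoj 1/4; Sarita 1/4; Usha 1/8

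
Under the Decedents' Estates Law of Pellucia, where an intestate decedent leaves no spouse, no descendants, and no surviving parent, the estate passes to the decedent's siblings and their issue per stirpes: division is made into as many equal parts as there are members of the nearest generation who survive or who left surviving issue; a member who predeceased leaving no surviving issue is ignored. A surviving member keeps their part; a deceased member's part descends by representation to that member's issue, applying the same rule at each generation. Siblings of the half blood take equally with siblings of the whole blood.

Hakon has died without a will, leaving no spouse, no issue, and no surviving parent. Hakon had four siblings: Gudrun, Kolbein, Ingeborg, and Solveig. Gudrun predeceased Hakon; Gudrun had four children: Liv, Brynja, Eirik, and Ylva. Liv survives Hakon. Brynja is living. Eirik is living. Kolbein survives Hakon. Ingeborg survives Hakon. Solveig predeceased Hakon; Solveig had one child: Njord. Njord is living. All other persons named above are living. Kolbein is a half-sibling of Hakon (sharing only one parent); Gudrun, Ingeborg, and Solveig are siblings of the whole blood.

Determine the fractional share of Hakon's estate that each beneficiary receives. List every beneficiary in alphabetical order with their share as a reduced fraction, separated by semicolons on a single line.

No spouse, descendants, or parent survives, so the estate passes to Hakon's siblings per stirpes.
Half-blood and whole-blood siblings take equally under the stated rule.
The estate is divided into 4 equal shares of 1/4 among Gudrun, Kolbein, Ingeborg, Solveig.
Gudrun predeceased; the 1/4 allotted to Gudrun's branch passes to Gudrun's issue by representation.
The 1/4 is divided into 4 equal shares of 1/16 among Liv, Brynja, Eirik, Ylva.
Liv is living and takes 1/16.
Brynja is living and takes 1/16.
Eirik is living and takes 1/16.
Ylva is living and takes 1/16.
Kolbein is living and takes 1/4.
Ingeborg is living and takes 1/4.
Solveig predeceased; the 1/4 allotted to Solveig's branch passes to Solveig's issue by representation.
Njord is the sole taker at this level and receives the full 1/4.

Brynja 1/16; Eirik 1/16; Ingeborg 1/4; Kolbein 1/4; Liv 1/16; Njord 1/4; Ylva 1/16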